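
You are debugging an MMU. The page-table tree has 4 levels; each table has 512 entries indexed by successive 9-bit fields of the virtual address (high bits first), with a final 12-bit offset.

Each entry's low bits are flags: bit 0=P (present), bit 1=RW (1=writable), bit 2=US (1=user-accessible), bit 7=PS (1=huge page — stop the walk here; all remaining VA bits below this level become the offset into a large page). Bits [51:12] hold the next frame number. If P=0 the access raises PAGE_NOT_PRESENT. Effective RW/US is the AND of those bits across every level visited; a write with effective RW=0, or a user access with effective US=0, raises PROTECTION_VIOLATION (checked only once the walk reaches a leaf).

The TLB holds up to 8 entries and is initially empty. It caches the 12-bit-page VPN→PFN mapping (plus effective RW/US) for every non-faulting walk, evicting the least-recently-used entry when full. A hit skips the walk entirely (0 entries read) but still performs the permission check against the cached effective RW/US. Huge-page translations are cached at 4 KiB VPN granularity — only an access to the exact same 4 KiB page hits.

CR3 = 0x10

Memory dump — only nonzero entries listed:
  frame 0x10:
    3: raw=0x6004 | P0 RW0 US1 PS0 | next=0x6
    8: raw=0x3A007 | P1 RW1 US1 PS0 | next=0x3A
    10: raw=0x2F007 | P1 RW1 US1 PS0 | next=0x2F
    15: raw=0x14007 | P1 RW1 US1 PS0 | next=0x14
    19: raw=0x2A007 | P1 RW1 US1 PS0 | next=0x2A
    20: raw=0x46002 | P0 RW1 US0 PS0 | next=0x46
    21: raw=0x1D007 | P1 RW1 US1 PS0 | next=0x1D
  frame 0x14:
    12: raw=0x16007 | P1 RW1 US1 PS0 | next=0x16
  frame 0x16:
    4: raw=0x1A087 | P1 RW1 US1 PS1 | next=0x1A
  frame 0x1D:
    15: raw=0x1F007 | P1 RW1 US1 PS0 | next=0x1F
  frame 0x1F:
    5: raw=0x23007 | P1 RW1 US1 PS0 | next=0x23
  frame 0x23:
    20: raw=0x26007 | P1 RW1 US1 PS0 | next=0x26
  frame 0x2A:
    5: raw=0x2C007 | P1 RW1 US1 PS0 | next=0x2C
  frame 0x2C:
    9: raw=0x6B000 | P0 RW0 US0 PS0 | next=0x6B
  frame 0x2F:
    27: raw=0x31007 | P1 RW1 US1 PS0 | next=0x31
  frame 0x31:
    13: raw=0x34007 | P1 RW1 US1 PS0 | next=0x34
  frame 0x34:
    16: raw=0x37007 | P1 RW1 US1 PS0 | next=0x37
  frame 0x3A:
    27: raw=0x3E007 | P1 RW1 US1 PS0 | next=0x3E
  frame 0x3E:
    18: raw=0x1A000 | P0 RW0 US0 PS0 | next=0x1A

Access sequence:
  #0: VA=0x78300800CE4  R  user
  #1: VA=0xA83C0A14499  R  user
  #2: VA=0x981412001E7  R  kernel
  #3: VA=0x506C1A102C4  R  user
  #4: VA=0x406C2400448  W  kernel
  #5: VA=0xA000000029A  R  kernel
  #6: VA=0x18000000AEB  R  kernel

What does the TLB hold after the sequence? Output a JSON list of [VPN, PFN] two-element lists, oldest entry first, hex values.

Per-access translation:
#0 VA=0x78300800CE4 (r,user):
  L0 @0x10[15] → 0x14007  P=1,RW=1,US=1,PS=0
  L1 @0x14[12] → 0x16007  P=1,RW=1,US=1,PS=0
  L2 @0x16[4] → 0x1A087  P=1,RW=1,US=1,PS=1
  ✓ 0x1ACE4 (huge @L2)  — 3 lookups
#1 VA=0xA83C0A14499 (r,user):
  L0 @0x10[21] → 0x1D007  P=1,RW=1,US=1,PS=0
  L1 @0x1D[15] → 0x1F007  P=1,RW=1,US=1,PS=0
  L2 @0x1F[5] → 0x23007  P=1,RW=1,US=1,PS=0
  L3 @0x23[20] → 0x26007  P=1,RW=1,US=1,PS=0
  ✓ 0x26499  — 4 lookups
#2 VA=0x981412001E7 (r,kernel):
  L0 @0x10[19] → 0x2A007  P=1,RW=1,US=1,PS=0
  L1 @0x2A[5] → 0x2C007  P=1,RW=1,US=1,PS=0
  L2 @0x2C[9] → 0x6B000  P=0,RW=0,US=0,PS=0
  → PAGE_NOT_PRESENT  (3 entries read)
#3 VA=0x506C1A102C4 (r,user):
  L0 @0x10[10] → 0x2F007  P=1,RW=1,US=1,PS=0
  L1 @0x2F[27] → 0x31007  P=1,RW=1,US=1,PS=0
  L2 @0x31[13] → 0x34007  P=1,RW=1,US=1,PS=0
  L3 @0x34[16] → 0x37007  P=1,RW=1,US=1,PS=0
  ✓ 0x372C4  — 4 lookups
#4 VA=0x406C2400448 (w,kernel):
  L0 @0x10[8] → 0x3A007  P=1,RW=1,US=1,PS=0
  L1 @0x3A[27] → 0x3E007  P=1,RW=1,US=1,PS=0
  L2 @0x3E[18] → 0x1A000  P=0,RW=0,US=0,PS=0
  → PAGE_NOT_PRESENT  (3 entries read)
#5 VA=0xA000000029A (r,kernel):
  L0 @0x10[20] → 0x46002  P=0,RW=1,US=0,PS=0
  → PAGE_NOT_PRESENT  (1 entries read)
#6 VA=0x18000000AEB (r,kernel):
  L0 @0x10[3] → 0x6004  P=0,RW=0,US=1,PS=0
  → PAGE_NOT_PRESENT  (1 entries read)

TLB: [["0x78300800", "0x1A"], ["0xA83C0A14", "0x26"], ["0x506C1A10", "0x37"]]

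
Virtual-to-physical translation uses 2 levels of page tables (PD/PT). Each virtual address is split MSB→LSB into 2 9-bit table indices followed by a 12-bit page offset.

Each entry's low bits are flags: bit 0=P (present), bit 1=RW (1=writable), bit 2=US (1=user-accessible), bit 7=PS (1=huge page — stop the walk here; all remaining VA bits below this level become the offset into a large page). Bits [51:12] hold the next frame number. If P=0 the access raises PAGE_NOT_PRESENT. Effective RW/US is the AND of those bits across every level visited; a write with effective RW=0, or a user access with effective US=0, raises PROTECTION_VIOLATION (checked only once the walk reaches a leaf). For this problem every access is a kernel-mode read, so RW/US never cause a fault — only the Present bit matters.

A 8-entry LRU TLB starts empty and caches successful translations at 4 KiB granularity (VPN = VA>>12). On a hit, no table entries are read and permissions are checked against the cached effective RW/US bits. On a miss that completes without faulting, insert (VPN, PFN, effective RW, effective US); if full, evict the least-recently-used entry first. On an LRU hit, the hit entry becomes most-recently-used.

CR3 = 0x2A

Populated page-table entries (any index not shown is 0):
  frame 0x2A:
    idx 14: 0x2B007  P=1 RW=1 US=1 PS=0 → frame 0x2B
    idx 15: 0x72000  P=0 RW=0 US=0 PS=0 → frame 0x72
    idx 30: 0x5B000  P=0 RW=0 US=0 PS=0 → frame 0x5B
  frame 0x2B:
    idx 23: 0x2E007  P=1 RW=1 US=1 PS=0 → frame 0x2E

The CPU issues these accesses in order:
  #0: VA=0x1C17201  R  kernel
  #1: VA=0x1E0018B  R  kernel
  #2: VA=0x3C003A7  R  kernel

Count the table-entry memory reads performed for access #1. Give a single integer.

Trace:
#0 VA=0x1C17201 (r,kernel):
  [0] read 0x2A idx=14: raw=0x2B007 flags P=1 W=1 U=1 S=0
  [1] read 0x2B idx=23: raw=0x2E007 flags P=1 W=1 U=1 S=0
  ⇒ phys 0x2E201  [2 reads]
#1 VA=0x1E0018B (r,kernel):
  [0] read 0x2A idx=15: raw=0x72000 flags P=0 W=0 U=0 S=0
  ✗ PAGE_NOT_PRESENT  [1 reads]
#2 VA=0x3C003A7 (r,kernel):
  [0] read 0x2A idx=30: raw=0x5B000 flags P=0 W=0 U=0 S=0
  ✗ PAGE_NOT_PRESENT  [1 reads]

Entries read for #1: 1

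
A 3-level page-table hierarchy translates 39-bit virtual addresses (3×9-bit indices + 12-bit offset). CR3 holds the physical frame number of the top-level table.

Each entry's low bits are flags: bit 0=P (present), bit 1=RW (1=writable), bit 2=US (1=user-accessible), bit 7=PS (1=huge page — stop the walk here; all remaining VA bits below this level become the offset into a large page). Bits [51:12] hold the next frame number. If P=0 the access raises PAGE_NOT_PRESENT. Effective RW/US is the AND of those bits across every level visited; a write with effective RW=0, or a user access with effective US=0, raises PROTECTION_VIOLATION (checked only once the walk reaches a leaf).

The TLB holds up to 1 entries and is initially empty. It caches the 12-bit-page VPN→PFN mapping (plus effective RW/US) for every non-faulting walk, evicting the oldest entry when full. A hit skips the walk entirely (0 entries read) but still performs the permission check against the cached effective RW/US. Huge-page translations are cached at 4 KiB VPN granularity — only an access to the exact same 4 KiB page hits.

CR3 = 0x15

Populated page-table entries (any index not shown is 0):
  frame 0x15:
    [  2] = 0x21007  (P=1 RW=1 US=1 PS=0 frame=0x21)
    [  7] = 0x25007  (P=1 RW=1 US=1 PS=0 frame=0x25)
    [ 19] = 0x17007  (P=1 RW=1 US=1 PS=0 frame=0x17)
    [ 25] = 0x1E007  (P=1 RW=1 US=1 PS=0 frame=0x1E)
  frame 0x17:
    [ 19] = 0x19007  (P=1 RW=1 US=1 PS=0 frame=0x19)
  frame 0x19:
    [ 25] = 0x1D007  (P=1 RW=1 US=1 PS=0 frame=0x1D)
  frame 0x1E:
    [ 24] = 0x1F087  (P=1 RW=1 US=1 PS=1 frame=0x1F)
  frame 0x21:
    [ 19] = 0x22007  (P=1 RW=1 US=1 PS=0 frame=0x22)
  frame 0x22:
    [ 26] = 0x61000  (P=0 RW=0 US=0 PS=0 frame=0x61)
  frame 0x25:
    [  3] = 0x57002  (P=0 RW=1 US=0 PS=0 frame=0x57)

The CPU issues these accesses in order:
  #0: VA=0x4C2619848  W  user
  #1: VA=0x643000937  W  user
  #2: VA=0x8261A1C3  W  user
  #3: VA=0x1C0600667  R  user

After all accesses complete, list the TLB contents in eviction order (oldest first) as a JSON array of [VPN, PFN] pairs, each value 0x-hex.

Per-access translation:
#0 VA=0x4C2619848 (w,user):
  [0] read 0x15 idx=19: raw=0x17007 flags P=1 W=1 U=1 S=0
  [1] read 0x17 idx=19: raw=0x19007 flags P=1 W=1 U=1 S=0
  [2] read 0x19 idx=25: raw=0x1D007 flags P=1 W=1 U=1 S=0
  ⇒ phys 0x1D848  [3 reads]
#1 VA=0x643000937 (w,user):
  [0] read 0x15 idx=25: raw=0x1E007 flags P=1 W=1 U=1 S=0
  [1] read 0x1E idx=24: raw=0x1F087 flags P=1 W=1 U=1 S=1
  ⇒ phys 0x1F937 (huge @L1)  [2 reads]
#2 VA=0x8261A1C3 (w,user):
  [0] read 0x15 idx=2: raw=0x21007 flags P=1 W=1 U=1 S=0
  [1] read 0x21 idx=19: raw=0x22007 flags P=1 W=1 U=1 S=0
  [2] read 0x22 idx=26: raw=0x61000 flags P=0 W=0 U=0 S=0
  ⇒ fault: PAGE_NOT_PRESENT  — 3 lookups
#3 VA=0x1C0600667 (r,user):
  [0] read 0x15 idx=7: raw=0x25007 flags P=1 W=1 U=1 S=0
  [1] read 0x25 idx=3: raw=0x57002 flags P=0 W=1 U=0 S=0
  ⇒ fault: PAGE_NOT_PRESENT  — 2 lookups

TLB: [["0x643000", "0x1F"]]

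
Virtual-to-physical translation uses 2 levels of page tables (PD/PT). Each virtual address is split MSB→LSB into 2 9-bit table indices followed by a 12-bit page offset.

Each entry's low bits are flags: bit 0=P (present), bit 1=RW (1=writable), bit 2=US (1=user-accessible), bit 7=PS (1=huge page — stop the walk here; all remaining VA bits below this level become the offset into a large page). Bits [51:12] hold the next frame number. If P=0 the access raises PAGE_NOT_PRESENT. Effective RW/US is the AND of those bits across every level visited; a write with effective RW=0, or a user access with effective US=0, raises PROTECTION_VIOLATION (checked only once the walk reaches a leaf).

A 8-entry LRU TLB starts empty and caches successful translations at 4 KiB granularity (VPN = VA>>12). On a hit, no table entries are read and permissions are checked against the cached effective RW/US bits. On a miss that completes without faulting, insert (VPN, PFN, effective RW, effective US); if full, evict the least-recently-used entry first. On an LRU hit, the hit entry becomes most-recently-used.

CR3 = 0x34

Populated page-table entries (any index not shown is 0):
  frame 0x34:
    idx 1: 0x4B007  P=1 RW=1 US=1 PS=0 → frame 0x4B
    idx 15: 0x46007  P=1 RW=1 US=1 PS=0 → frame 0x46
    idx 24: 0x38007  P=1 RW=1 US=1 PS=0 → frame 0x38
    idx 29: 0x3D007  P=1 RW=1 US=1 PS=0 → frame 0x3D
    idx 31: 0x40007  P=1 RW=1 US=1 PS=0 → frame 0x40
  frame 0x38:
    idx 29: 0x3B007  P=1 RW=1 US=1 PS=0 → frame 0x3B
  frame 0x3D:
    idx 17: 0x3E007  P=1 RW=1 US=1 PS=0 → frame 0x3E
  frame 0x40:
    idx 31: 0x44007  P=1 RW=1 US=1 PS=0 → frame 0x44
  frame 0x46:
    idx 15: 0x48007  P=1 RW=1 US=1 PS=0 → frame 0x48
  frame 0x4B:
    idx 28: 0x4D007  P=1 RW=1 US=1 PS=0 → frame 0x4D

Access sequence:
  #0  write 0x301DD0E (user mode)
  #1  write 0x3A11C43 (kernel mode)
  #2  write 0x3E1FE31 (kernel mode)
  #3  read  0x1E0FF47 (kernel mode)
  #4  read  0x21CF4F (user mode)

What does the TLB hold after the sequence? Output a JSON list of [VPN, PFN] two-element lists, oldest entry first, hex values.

Trace:
#0 VA=0x301DD0E (w,user):
  L0 @0x34[24] → 0x38007  P=1,RW=1,US=1,PS=0
  L1 @0x38[29] → 0x3B007  P=1,RW=1,US=1,PS=0
  ✓ 0x3BD0E  — 2 lookups
#1 VA=0x3A11C43 (w,kernel):
  L0 @0x34[29] → 0x3D007  P=1,RW=1,US=1,PS=0
  L1 @0x3D[17] → 0x3E007  P=1,RW=1,US=1,PS=0
  ✓ 0x3EC43  — 2 lookups
#2 VA=0x3E1FE31 (w,kernel):
  L0 @0x34[31] → 0x40007  P=1,RW=1,US=1,PS=0
  L1 @0x40[31] → 0x44007  P=1,RW=1,US=1,PS=0
  ✓ 0x44E31  — 2 lookups
#3 VA=0x1E0FF47 (r,kernel):
  L0 @0x34[15] → 0x46007  P=1,RW=1,US=1,PS=0
  L1 @0x46[15] → 0x48007  P=1,RW=1,US=1,PS=0
  ✓ 0x48F47  — 2 lookups
#4 VA=0x21CF4F (r,user):
  L0 @0x34[1] → 0x4B007  P=1,RW=1,US=1,PS=0
  L1 @0x4B[28] → 0x4D007  P=1,RW=1,US=1,PS=0
  ✓ 0x4DF4F  — 2 lookups

TLB: [["0x301D", "0x3B"], ["0x3A11", "0x3E"], ["0x3E1F", "0x44"], ["0x1E0F", "0x48"], ["0x21C", "0x4D"]]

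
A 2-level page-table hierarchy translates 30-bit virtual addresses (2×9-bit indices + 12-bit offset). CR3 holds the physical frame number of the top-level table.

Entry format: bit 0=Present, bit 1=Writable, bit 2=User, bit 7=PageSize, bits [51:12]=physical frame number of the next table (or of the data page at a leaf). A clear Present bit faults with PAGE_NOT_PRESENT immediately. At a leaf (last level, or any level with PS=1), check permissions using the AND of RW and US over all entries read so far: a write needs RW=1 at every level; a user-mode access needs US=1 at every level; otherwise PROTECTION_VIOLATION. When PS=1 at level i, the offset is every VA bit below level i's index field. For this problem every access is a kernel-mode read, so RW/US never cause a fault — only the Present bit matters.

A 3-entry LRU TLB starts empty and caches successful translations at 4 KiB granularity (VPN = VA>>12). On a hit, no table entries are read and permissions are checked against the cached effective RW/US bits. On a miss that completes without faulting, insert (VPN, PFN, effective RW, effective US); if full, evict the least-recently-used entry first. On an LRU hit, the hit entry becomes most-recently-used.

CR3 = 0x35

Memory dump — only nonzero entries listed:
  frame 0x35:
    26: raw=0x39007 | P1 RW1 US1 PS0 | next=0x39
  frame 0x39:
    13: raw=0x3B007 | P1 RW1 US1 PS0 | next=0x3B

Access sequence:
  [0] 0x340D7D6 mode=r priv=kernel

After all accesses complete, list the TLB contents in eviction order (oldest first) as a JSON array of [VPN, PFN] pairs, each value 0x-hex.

Per-access translation:
#0 VA=0x340D7D6 (r,kernel):
  L0 @0x35[26] → 0x39007  P=1,RW=1,US=1,PS=0
  L1 @0x39[13] → 0x3B007  P=1,RW=1,US=1,PS=0
  → PA=0x3B7D6  (2 entries read)

TLB: [["0x340D", "0x3B"]]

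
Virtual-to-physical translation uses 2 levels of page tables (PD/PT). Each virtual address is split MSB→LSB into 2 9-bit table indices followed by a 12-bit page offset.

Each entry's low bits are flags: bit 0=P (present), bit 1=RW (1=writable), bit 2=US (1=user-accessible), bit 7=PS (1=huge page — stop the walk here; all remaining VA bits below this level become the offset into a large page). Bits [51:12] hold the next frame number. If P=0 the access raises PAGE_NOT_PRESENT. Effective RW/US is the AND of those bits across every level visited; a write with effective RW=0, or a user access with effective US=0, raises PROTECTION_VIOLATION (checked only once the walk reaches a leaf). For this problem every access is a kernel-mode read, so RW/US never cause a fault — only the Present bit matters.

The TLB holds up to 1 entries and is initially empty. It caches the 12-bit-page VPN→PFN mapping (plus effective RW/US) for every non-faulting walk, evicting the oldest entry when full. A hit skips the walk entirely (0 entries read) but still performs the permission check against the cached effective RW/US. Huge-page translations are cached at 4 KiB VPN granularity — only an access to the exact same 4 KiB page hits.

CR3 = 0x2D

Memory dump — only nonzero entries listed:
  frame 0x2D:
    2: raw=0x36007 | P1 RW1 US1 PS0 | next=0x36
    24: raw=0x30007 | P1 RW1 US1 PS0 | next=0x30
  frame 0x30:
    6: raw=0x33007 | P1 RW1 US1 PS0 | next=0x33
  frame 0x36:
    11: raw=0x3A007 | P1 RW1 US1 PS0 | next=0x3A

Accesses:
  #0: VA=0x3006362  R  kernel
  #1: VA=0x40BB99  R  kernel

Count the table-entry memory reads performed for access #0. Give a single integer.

Per-access translation:
#0 VA=0x3006362 (r,kernel):
  [0] read 0x2D idx=24: raw=0x30007 flags P=1 W=1 U=1 S=0
  [1] read 0x30 idx=6: raw=0x33007 flags P=1 W=1 U=1 S=0
  ⇒ phys 0x33362  [2 reads]
#1 VA=0x40BB99 (r,kernel):
  [0] read 0x2D idx=2: raw=0x36007 flags P=1 W=1 U=1 S=0
  [1] read 0x36 idx=11: raw=0x3A007 flags P=1 W=1 U=1 S=0
  ⇒ phys 0x3AB99  [2 reads]

Entries read for #0: 2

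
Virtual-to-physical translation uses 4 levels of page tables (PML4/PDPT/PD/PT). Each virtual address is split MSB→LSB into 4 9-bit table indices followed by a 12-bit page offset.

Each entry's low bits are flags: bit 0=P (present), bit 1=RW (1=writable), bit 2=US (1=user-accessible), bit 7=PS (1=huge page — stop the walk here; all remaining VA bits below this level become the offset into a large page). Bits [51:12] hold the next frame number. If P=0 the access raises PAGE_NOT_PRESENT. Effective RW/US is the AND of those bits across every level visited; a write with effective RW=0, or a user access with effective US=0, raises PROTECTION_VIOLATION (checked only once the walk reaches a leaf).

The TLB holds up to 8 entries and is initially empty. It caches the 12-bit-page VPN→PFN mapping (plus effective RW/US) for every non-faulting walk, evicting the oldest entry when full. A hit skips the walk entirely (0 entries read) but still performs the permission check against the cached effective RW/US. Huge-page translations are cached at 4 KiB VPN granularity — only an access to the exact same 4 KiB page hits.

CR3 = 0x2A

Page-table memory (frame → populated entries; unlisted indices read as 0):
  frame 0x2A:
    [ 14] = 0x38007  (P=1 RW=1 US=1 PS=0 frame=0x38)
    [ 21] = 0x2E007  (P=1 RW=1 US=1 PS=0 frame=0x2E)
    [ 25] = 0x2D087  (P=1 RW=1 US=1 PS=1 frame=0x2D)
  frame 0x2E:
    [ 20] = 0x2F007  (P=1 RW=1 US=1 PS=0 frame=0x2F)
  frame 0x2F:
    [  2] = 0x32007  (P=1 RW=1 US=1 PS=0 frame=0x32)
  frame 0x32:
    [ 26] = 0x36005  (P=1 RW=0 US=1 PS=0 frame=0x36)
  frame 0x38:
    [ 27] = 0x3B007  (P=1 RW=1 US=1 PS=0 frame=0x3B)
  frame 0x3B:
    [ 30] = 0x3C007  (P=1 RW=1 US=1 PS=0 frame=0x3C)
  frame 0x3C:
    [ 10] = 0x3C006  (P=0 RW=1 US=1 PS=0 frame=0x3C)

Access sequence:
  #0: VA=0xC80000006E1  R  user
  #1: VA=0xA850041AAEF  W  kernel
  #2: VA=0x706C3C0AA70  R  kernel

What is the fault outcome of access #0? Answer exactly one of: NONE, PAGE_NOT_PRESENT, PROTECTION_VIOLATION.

Per-access translation:
#0 VA=0xC80000006E1 (r,user):
  lvl0: tbl 0x2A, slot 25 ⇒ 0x2D087 (P1/RW1/US1/PS1)
  → PA=0x2D6E1 (huge @L0)  (1 entries read)
#1 VA=0xA850041AAEF (w,kernel):
  lvl0: tbl 0x2A, slot 21 ⇒ 0x2E007 (P1/RW1/US1/PS0)
  lvl1: tbl 0x2E, slot 20 ⇒ 0x2F007 (P1/RW1/US1/PS0)
  lvl2: tbl 0x2F, slot 2 ⇒ 0x32007 (P1/RW1/US1/PS0)
  lvl3: tbl 0x32, slot 26 ⇒ 0x36005 (P1/RW0/US1/PS0)
  ⇒ fault: PROTECTION_VIOLATION  — 4 lookups
#2 VA=0x706C3C0AA70 (r,kernel):
  lvl0: tbl 0x2A, slot 14 ⇒ 0x38007 (P1/RW1/US1/PS0)
  lvl1: tbl 0x38, slot 27 ⇒ 0x3B007 (P1/RW1/US1/PS0)
  lvl2: tbl 0x3B, slot 30 ⇒ 0x3C007 (P1/RW1/US1/PS0)
  lvl3: tbl 0x3C, slot 10 ⇒ 0x3C006 (P0/RW1/US1/PS0)
  ⇒ fault: PAGE_NOT_PRESENT  — 4 lookups

Access #0 fault: NONE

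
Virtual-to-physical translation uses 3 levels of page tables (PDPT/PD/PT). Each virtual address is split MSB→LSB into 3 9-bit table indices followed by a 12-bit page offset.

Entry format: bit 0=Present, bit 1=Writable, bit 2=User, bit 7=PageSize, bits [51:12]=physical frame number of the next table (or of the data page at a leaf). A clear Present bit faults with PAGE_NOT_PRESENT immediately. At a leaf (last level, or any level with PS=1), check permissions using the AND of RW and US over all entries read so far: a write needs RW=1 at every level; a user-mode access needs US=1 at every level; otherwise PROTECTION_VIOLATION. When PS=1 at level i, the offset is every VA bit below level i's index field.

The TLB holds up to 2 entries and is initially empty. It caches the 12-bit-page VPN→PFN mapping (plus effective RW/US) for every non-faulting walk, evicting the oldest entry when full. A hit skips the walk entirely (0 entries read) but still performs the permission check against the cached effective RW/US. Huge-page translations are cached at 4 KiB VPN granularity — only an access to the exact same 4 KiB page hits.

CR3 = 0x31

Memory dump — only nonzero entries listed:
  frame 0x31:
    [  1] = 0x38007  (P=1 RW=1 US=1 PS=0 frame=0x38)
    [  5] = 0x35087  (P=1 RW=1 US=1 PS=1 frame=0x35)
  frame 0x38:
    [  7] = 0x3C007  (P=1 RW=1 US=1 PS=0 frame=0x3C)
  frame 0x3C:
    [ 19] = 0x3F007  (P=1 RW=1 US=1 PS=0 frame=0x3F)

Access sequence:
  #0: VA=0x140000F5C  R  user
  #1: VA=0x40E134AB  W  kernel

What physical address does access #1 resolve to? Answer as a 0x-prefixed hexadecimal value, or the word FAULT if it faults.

Walk each access:
#0 VA=0x140000F5C (r,user):
  lvl0: tbl 0x31, slot 5 ⇒ 0x35087 (P1/RW1/US1/PS1)
  → PA=0x35F5C (huge @L0)  (1 entries read)
#1 VA=0x40E134AB (w,kernel):
  lvl0: tbl 0x31, slot 1 ⇒ 0x38007 (P1/RW1/US1/PS0)
  lvl1: tbl 0x38, slot 7 ⇒ 0x3C007 (P1/RW1/US1/PS0)
  lvl2: tbl 0x3C, slot 19 ⇒ 0x3F007 (P1/RW1/US1/PS0)
  → PA=0x3F4AB  (3 entries read)

Access #1 PA: 0x3F4AB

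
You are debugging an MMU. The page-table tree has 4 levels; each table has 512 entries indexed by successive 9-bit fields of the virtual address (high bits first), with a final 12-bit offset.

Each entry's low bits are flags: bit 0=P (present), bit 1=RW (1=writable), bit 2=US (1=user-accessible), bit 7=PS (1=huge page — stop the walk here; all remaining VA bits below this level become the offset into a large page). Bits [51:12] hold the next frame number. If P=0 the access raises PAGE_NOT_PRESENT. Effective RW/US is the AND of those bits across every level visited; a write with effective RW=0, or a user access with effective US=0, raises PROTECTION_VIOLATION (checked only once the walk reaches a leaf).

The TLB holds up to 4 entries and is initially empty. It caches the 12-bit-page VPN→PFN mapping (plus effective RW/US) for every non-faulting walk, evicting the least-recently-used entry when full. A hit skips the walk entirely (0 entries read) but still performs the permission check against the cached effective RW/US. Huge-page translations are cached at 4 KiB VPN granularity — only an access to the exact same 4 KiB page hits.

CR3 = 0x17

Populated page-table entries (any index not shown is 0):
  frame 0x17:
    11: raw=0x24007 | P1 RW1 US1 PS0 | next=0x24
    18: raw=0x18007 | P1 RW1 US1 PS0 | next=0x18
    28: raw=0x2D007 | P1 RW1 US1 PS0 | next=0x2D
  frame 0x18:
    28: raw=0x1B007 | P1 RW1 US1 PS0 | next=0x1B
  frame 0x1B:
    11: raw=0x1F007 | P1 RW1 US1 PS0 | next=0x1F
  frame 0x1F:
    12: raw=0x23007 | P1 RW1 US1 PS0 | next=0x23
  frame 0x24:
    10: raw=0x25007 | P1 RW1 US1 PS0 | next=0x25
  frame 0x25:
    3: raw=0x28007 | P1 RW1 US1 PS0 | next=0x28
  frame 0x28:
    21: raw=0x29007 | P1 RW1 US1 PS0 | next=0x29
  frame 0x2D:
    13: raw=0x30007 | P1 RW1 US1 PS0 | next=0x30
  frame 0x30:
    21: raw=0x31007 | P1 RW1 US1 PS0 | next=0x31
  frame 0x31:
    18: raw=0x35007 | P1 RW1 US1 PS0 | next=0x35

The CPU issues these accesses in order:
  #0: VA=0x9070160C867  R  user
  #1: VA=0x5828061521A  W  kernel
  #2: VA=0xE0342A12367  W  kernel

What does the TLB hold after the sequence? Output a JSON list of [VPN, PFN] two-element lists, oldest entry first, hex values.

Walk each access:
#0 VA=0x9070160C867 (r,user):
  L0: frame=0x17 idx=18 entry=0x18007 [P=1 RW=1 US=1 PS=0]
  L1: frame=0x18 idx=28 entry=0x1B007 [P=1 RW=1 US=1 PS=0]
  L2: frame=0x1B idx=11 entry=0x1F007 [P=1 RW=1 US=1 PS=0]
  L3: frame=0x1F idx=12 entry=0x23007 [P=1 RW=1 US=1 PS=0]
  ✓ 0x23867  — 4 lookups
#1 VA=0x5828061521A (w,kernel):
  L0: frame=0x17 idx=11 entry=0x24007 [P=1 RW=1 US=1 PS=0]
  L1: frame=0x24 idx=10 entry=0x25007 [P=1 RW=1 US=1 PS=0]
  L2: frame=0x25 idx=3 entry=0x28007 [P=1 RW=1 US=1 PS=0]
  L3: frame=0x28 idx=21 entry=0x29007 [P=1 RW=1 US=1 PS=0]
  ✓ 0x2921A  — 4 lookups
#2 VA=0xE0342A12367 (w,kernel):
  L0: frame=0x17 idx=28 entry=0x2D007 [P=1 RW=1 US=1 PS=0]
  L1: frame=0x2D idx=13 entry=0x30007 [P=1 RW=1 US=1 PS=0]
  L2: frame=0x30 idx=21 entry=0x31007 [P=1 RW=1 US=1 PS=0]
  L3: frame=0x31 idx=18 entry=0x35007 [P=1 RW=1 US=1 PS=0]
  ✓ 0x35367  — 4 lookups

TLB: [["0x9070160C", "0x23"], ["0x58280615", "0x29"], ["0xE0342A12", "0x35"]]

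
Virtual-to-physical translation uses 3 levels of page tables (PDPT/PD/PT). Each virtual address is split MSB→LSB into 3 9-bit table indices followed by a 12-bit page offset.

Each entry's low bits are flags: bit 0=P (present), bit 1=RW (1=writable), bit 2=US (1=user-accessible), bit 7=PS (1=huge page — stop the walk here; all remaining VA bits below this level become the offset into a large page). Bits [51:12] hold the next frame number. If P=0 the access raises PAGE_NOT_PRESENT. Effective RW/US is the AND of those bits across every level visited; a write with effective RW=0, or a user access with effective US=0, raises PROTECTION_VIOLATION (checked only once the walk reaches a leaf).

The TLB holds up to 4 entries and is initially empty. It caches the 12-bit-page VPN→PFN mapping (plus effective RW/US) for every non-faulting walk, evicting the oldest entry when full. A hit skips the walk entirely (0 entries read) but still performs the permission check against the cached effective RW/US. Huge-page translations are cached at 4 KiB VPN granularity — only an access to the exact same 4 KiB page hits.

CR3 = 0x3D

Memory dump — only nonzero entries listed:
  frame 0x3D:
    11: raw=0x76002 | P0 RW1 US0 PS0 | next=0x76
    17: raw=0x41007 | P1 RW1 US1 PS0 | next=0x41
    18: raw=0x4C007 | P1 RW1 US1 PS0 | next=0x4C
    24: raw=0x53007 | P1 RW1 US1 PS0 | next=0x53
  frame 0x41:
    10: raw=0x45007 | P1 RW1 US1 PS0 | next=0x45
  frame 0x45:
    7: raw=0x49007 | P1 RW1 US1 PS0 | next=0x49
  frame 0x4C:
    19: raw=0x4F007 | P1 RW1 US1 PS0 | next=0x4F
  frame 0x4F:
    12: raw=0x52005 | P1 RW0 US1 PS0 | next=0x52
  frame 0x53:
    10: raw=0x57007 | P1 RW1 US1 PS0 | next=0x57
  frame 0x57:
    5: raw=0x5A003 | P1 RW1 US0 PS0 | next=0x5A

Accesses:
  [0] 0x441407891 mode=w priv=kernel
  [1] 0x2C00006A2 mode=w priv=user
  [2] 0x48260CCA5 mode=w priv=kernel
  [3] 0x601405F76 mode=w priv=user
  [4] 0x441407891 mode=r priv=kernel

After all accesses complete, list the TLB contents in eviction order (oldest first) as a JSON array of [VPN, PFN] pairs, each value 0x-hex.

Walk each access:
#0 VA=0x441407891 (w,kernel):
  L0: frame=0x3D idx=17 entry=0x41007 [P=1 RW=1 US=1 PS=0]
  L1: frame=0x41 idx=10 entry=0x45007 [P=1 RW=1 US=1 PS=0]
  L2: frame=0x45 idx=7 entry=0x49007 [P=1 RW=1 US=1 PS=0]
  ⇒ phys 0x49891  [3 reads]
#1 VA=0x2C00006A2 (w,user):
  L0: frame=0x3D idx=11 entry=0x76002 [P=0 RW=1 US=0 PS=0]
  → PAGE_NOT_PRESENT  (1 entries read)
#2 VA=0x48260CCA5 (w,kernel):
  L0: frame=0x3D idx=18 entry=0x4C007 [P=1 RW=1 US=1 PS=0]
  L1: frame=0x4C idx=19 entry=0x4F007 [P=1 RW=1 US=1 PS=0]
  L2: frame=0x4F idx=12 entry=0x52005 [P=1 RW=0 US=1 PS=0]
  → PROTECTION_VIOLATION  (3 entries read)
#3 VA=0x601405F76 (w,user):
  L0: frame=0x3D idx=24 entry=0x53007 [P=1 RW=1 US=1 PS=0]
  L1: frame=0x53 idx=10 entry=0x57007 [P=1 RW=1 US=1 PS=0]
  L2: frame=0x57 idx=5 entry=0x5A003 [P=1 RW=1 US=0 PS=0]
  → PROTECTION_VIOLATION  (3 entries read)
#4 VA=0x441407891 (r,kernel):
  TLB hit vpn=0x441407 → PA=0x49891

TLB: [["0x441407", "0x49"]]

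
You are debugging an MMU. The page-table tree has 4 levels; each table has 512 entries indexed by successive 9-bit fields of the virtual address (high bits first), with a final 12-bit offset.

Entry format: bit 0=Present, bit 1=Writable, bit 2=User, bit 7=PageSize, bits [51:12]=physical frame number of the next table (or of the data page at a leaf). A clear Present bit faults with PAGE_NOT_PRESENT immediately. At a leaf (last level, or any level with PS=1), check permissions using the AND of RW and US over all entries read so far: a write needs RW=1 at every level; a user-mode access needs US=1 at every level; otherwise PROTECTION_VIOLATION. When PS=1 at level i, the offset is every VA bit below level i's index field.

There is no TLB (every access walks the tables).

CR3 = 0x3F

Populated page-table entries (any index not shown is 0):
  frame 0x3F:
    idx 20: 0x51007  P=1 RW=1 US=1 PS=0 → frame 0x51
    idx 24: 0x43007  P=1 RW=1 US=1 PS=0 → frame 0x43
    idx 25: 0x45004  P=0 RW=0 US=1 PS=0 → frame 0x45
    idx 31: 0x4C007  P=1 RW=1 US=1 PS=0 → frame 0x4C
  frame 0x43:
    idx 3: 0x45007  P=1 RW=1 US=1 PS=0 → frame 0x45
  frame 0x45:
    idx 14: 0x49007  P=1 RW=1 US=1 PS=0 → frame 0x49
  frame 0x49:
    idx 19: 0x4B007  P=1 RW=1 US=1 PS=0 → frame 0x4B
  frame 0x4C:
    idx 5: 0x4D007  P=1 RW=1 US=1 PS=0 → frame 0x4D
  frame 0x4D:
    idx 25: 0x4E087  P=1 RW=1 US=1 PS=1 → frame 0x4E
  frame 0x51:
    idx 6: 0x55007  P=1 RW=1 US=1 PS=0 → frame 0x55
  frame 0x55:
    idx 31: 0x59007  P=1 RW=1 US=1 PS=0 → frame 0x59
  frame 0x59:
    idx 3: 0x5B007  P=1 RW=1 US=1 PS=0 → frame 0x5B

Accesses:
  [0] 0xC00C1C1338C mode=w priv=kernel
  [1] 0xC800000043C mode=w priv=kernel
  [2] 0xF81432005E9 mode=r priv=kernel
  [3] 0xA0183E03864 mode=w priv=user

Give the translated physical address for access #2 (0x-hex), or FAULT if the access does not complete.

Walk each access:
#0 VA=0xC00C1C1338C (w,kernel):
  L0: frame=0x3F idx=24 entry=0x43007 [P=1 RW=1 US=1 PS=0]
  L1: frame=0x43 idx=3 entry=0x45007 [P=1 RW=1 US=1 PS=0]
  L2: frame=0x45 idx=14 entry=0x49007 [P=1 RW=1 US=1 PS=0]
  L3: frame=0x49 idx=19 entry=0x4B007 [P=1 RW=1 US=1 PS=0]
  ✓ 0x4B38C  — 4 lookups
#1 VA=0xC800000043C (w,kernel):
  L0: frame=0x3F idx=25 entry=0x45004 [P=0 RW=0 US=1 PS=0]
  ✗ PAGE_NOT_PRESENT  [1 reads]
#2 VA=0xF81432005E9 (r,kernel):
  L0: frame=0x3F idx=31 entry=0x4C007 [P=1 RW=1 US=1 PS=0]
  L1: frame=0x4C idx=5 entry=0x4D007 [P=1 RW=1 US=1 PS=0]
  L2: frame=0x4D idx=25 entry=0x4E087 [P=1 RW=1 US=1 PS=1]
  ✓ 0x4E5E9 (huge @L2)  — 3 lookups
#3 VA=0xA0183E03864 (w,user):
  L0: frame=0x3F idx=20 entry=0x51007 [P=1 RW=1 US=1 PS=0]
  L1: frame=0x51 idx=6 entry=0x55007 [P=1 RW=1 US=1 PS=0]
  L2: frame=0x55 idx=31 entry=0x59007 [P=1 RW=1 US=1 PS=0]
  L3: frame=0x59 idx=3 entry=0x5B007 [P=1 RW=1 US=1 PS=0]
  ✓ 0x5B864  — 4 lookups

Access #2 PA: 0x4E5E9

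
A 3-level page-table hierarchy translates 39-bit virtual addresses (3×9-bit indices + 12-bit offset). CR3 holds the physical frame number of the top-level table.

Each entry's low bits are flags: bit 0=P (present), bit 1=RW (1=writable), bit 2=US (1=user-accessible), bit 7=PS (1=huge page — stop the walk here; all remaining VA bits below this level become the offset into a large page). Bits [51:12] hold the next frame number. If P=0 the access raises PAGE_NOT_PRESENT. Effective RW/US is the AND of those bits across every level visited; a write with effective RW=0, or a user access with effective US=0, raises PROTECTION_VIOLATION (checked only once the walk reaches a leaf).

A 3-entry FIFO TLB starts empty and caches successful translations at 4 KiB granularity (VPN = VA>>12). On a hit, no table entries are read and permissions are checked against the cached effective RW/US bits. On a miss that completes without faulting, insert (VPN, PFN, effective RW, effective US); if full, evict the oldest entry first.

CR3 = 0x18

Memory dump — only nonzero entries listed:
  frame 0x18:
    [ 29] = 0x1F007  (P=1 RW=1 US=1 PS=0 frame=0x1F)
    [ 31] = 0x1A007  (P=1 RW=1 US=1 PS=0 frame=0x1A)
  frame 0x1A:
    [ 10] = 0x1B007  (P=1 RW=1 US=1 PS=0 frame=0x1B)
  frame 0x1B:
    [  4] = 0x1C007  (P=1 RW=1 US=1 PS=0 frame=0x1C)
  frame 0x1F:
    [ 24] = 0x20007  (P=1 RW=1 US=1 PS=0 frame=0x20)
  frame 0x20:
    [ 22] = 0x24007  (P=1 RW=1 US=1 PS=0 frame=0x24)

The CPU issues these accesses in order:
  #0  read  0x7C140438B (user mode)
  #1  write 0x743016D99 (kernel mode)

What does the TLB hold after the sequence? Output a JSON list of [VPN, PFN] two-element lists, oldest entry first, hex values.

Trace:
#0 VA=0x7C140438B (r,user):
  [0] read 0x18 idx=31: raw=0x1A007 flags P=1 W=1 U=1 S=0
  [1] read 0x1A idx=10: raw=0x1B007 flags P=1 W=1 U=1 S=0
  [2] read 0x1B idx=4: raw=0x1C007 flags P=1 W=1 U=1 S=0
  ⇒ phys 0x1C38B  [3 reads]
#1 VA=0x743016D99 (w,kernel):
  [0] read 0x18 idx=29: raw=0x1F007 flags P=1 W=1 U=1 S=0
  [1] read 0x1F idx=24: raw=0x20007 flags P=1 W=1 U=1 S=0
  [2] read 0x20 idx=22: raw=0x24007 flags P=1 W=1 U=1 S=0
  ⇒ phys 0x24D99  [3 reads]

TLB: [["0x7C1404", "0x1C"], ["0x743016", "0x24"]]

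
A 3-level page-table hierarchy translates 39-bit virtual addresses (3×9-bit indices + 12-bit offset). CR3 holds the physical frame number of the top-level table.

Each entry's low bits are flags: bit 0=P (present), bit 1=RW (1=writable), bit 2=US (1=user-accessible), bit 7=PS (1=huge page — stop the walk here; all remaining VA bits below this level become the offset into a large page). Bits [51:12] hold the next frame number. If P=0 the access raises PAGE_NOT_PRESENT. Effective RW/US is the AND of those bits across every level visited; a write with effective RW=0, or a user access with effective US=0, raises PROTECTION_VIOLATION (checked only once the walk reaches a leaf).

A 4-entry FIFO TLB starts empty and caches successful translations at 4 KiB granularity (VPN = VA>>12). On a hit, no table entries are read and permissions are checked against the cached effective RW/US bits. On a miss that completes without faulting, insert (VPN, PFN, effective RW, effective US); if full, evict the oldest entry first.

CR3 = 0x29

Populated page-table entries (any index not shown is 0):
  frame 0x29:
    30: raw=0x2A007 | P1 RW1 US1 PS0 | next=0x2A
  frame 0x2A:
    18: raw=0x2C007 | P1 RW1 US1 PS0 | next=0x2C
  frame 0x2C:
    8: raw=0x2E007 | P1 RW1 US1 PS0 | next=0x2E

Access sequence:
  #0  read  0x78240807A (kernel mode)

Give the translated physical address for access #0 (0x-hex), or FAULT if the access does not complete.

Per-access translation:
#0 VA=0x78240807A (r,kernel):
  [0] read 0x29 idx=30: raw=0x2A007 flags P=1 W=1 U=1 S=0
  [1] read 0x2A idx=18: raw=0x2C007 flags P=1 W=1 U=1 S=0
  [2] read 0x2C idx=8: raw=0x2E007 flags P=1 W=1 U=1 S=0
  → PA=0x2E07A  (3 entries read)

Access #0 PA: 0x2E07A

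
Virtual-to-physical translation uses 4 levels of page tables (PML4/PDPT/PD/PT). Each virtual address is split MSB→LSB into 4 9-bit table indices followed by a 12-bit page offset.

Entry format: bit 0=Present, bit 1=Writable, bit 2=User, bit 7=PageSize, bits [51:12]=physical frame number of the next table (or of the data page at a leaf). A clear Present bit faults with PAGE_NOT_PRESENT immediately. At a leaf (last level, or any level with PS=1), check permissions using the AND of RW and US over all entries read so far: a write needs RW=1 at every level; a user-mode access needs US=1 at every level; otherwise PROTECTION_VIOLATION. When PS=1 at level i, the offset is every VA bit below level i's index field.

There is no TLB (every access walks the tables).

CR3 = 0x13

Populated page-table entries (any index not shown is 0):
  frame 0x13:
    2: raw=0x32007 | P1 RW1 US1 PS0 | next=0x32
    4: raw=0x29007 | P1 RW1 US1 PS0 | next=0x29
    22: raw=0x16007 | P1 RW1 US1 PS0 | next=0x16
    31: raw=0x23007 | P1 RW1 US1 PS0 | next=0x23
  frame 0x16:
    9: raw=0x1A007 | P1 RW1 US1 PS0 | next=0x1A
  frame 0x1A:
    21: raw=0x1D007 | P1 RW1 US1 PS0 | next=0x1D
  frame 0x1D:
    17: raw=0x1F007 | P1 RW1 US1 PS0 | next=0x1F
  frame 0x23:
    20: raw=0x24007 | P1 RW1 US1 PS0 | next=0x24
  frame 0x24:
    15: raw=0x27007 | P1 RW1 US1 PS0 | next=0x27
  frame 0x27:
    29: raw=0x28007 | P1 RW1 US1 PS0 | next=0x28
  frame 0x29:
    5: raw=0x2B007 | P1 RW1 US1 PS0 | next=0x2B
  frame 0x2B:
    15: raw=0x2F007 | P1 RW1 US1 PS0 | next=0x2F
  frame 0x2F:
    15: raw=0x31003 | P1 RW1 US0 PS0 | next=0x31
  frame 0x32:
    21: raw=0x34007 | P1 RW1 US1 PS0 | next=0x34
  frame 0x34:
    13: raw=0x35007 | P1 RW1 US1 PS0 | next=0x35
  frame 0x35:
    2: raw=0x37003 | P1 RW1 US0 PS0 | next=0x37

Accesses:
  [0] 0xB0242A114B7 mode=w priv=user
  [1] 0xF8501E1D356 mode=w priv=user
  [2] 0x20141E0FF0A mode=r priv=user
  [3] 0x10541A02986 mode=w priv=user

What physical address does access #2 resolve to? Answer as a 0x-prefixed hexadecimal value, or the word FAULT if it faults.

Per-access translation:
#0 VA=0xB0242A114B7 (w,user):
  [0] read 0x13 idx=22: raw=0x16007 flags P=1 W=1 U=1 S=0
  [1] read 0x16 idx=9: raw=0x1A007 flags P=1 W=1 U=1 S=0
  [2] read 0x1A idx=21: raw=0x1D007 flags P=1 W=1 U=1 S=0
  [3] read 0x1D idx=17: raw=0x1F007 flags P=1 W=1 U=1 S=0
  ✓ 0x1F4B7  — 4 lookups
#1 VA=0xF8501E1D356 (w,user):
  [0] read 0x13 idx=31: raw=0x23007 flags P=1 W=1 U=1 S=0
  [1] read 0x23 idx=20: raw=0x24007 flags P=1 W=1 U=1 S=0
  [2] read 0x24 idx=15: raw=0x27007 flags P=1 W=1 U=1 S=0
  [3] read 0x27 idx=29: raw=0x28007 flags P=1 W=1 U=1 S=0
  ✓ 0x28356  — 4 lookups
#2 VA=0x20141E0FF0A (r,user):
  [0] read 0x13 idx=4: raw=0x29007 flags P=1 W=1 U=1 S=0
  [1] read 0x29 idx=5: raw=0x2B007 flags P=1 W=1 U=1 S=0
  [2] read 0x2B idx=15: raw=0x2F007 flags P=1 W=1 U=1 S=0
  [3] read 0x2F idx=15: raw=0x31003 flags P=1 W=1 U=0 S=0
  → PROTECTION_VIOLATION  (4 entries read)
#3 VA=0x10541A02986 (w,user):
  [0] read 0x13 idx=2: raw=0x32007 flags P=1 W=1 U=1 S=0
  [1] read 0x32 idx=21: raw=0x34007 flags P=1 W=1 U=1 S=0
  [2] read 0x34 idx=13: raw=0x35007 flags P=1 W=1 U=1 S=0
  [3] read 0x35 idx=2: raw=0x37003 flags P=1 W=1 U=0 S=0
  → PROTECTION_VIOLATION  (4 entries read)

Access #2 PA: FAULT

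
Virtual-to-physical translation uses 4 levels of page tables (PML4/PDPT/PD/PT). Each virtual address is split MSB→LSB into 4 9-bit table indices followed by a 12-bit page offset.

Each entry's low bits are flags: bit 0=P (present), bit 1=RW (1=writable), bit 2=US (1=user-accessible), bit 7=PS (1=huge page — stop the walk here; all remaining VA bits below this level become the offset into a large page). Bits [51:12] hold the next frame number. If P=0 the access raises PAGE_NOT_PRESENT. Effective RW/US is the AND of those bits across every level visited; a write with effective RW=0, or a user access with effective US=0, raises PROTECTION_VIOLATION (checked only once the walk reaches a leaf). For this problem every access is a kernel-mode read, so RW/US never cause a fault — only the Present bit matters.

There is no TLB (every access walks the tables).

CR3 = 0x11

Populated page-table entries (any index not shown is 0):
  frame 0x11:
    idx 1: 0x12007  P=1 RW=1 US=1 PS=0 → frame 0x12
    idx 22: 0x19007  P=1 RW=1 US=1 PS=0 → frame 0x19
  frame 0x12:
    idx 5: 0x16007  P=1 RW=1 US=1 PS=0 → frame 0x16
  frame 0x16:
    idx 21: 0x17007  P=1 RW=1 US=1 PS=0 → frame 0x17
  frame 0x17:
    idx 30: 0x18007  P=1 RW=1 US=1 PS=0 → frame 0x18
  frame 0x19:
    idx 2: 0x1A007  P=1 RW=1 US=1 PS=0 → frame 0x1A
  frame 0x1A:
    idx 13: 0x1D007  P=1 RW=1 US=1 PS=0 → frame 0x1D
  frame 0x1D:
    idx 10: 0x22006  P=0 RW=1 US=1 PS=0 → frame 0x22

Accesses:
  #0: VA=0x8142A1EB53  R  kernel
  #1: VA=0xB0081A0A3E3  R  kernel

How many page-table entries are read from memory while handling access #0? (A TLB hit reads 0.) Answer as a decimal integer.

Per-access translation:
#0 VA=0x8142A1EB53 (r,kernel):
  L0 @0x11[1] → 0x12007  P=1,RW=1,US=1,PS=0
  L1 @0x12[5] → 0x16007  P=1,RW=1,US=1,PS=0
  L2 @0x16[21] → 0x17007  P=1,RW=1,US=1,PS=0
  L3 @0x17[30] → 0x18007  P=1,RW=1,US=1,PS=0
  → PA=0x18B53  (4 entries read)
#1 VA=0xB0081A0A3E3 (r,kernel):
  L0 @0x11[22] → 0x19007  P=1,RW=1,US=1,PS=0
  L1 @0x19[2] → 0x1A007  P=1,RW=1,US=1,PS=0
  L2 @0x1A[13] → 0x1D007  P=1,RW=1,US=1,PS=0
  L3 @0x1D[10] → 0x22006  P=0,RW=1,US=1,PS=0
  → PAGE_NOT_PRESENT  (4 entries read)

Entries read for #0: 4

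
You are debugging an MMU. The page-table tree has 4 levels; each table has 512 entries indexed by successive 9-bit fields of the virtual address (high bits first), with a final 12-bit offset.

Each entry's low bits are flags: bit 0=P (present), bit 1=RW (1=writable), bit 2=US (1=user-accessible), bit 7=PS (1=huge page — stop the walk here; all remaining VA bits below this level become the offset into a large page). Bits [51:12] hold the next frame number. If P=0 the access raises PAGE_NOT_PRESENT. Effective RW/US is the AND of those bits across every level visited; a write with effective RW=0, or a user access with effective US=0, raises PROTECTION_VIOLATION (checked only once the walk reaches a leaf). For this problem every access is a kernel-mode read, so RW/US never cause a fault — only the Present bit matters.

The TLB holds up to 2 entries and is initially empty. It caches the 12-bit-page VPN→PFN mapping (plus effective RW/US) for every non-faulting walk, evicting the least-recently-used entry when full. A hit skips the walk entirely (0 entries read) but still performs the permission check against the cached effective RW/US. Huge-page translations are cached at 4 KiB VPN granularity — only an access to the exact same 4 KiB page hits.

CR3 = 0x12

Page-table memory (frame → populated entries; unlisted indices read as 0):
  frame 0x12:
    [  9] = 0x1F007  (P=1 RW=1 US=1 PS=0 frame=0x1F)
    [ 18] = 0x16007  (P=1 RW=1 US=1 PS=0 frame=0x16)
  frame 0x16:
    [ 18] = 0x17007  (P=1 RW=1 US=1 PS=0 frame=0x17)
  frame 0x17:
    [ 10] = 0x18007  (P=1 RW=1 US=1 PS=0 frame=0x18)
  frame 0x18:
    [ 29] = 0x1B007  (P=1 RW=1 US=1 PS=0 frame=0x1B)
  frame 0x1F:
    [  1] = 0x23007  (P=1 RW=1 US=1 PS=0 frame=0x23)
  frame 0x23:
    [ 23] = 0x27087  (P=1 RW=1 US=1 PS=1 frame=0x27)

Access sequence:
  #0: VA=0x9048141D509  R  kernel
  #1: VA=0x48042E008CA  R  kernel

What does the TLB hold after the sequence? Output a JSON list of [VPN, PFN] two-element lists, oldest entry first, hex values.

Per-access translation:
#0 VA=0x9048141D509 (r,kernel):
  lvl0: tbl 0x12, slot 18 ⇒ 0x16007 (P1/RW1/US1/PS0)
  lvl1: tbl 0x16, slot 18 ⇒ 0x17007 (P1/RW1/US1/PS0)
  lvl2: tbl 0x17, slot 10 ⇒ 0x18007 (P1/RW1/US1/PS0)
  lvl3: tbl 0x18, slot 29 ⇒ 0x1B007 (P1/RW1/US1/PS0)
  → PA=0x1B509  (4 entries read)
#1 VA=0x48042E008CA (r,kernel):
  lvl0: tbl 0x12, slot 9 ⇒ 0x1F007 (P1/RW1/US1/PS0)
  lvl1: tbl 0x1F, slot 1 ⇒ 0x23007 (P1/RW1/US1/PS0)
  lvl2: tbl 0x23, slot 23 ⇒ 0x27087 (P1/RW1/US1/PS1)
  → PA=0x278CA (huge @L2)  (3 entries read)

TLB: [["0x9048141D", "0x1B"], ["0x48042E00", "0x27"]]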